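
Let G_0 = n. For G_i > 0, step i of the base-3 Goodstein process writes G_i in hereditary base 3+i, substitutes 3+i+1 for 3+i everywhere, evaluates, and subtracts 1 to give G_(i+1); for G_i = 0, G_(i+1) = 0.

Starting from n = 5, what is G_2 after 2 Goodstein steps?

G_0=5  [base 3] 3 + 2  →[3↦4]→  4 + 2 = 6  −1 ⇒ G_1=5
G_1=5  [base 4] 4 + 1  →[4↦5]→  5 + 1 = 6  −1 ⇒ G_2=5
G_2=5  [base 5] 5  →[5↦6]→  6 = 6  −1 ⇒ G_3=5

5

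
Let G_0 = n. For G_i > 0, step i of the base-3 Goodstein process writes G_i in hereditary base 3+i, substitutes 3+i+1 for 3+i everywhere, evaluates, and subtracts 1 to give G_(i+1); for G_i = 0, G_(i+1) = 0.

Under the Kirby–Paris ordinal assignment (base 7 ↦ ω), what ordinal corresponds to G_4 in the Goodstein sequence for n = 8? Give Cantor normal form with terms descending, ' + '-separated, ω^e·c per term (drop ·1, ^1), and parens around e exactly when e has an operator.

ω + 4

base 3: 8 = 2·3 + 2; at 4: 2·4 + 2 = 10; next = 9
base 4: 9 = 2·4 + 1; at 5: 2·5 + 1 = 11; next = 10
base 5: 10 = 2·5; at 6: 2·6 = 12; next = 11
base 6: 11 = 6 + 5; at 7: 7 + 5 = 12; next = 11
base 7: 11 = 7 + 4; at 8: 8 + 4 = 12; next = 11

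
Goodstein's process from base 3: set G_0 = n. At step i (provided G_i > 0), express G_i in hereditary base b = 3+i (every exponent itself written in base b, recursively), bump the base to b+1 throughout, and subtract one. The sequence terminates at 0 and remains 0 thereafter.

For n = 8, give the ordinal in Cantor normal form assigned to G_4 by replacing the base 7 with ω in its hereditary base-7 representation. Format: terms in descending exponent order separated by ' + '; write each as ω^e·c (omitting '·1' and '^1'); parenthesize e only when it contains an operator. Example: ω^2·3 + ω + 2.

i=0: 8 = 2·3 + 2 (b=3); 3→4: 2·4 + 2 = 10; 10−1 = 9
i=1: 9 = 2·4 + 1 (b=4); 4→5: 2·5 + 1 = 11; 11−1 = 10
i=2: 10 = 2·5 (b=5); 5→6: 2·6 = 12; 12−1 = 11
i=3: 11 = 6 + 5 (b=6); 6→7: 7 + 5 = 12; 12−1 = 11
i=4: 11 = 7 + 4 (b=7); 7→8: 8 + 4 = 12; 12−1 = 11

ω + 4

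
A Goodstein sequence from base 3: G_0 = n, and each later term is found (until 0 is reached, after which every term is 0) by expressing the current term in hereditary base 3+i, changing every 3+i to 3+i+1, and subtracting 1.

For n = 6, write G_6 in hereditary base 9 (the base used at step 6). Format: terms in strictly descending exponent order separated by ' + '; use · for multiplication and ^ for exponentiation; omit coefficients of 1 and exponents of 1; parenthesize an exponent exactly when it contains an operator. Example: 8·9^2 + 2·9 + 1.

6

step 0: 6 = 2·3; sub 4 for 3: 2·4; = 8; G_1 = 8−1 = 7
step 1: 7 = 4 + 3; sub 5 for 4: 5 + 3; = 8; G_2 = 8−1 = 7
step 2: 7 = 5 + 2; sub 6 for 5: 6 + 2; = 8; G_3 = 8−1 = 7
step 3: 7 = 6 + 1; sub 7 for 6: 7 + 1; = 8; G_4 = 8−1 = 7
step 4: 7 = 7; sub 8 for 7: 8; = 8; G_5 = 8−1 = 7
step 5: 7 = 7; sub 9 for 8: 7; = 7; G_6 = 7−1 = 6
step 6: 6 = 6; sub 10 for 9: 6; = 6; G_7 = 6−1 = 5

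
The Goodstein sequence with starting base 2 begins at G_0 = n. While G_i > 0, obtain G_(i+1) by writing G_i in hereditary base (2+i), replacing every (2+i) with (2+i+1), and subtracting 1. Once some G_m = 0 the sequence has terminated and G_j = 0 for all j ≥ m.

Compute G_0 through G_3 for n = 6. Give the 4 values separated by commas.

base 2: 6 = 2^2 + 2; at 3: 3^3 + 3 = 30; next = 29
base 3: 29 = 3^3 + 2; at 4: 4^4 + 2 = 258; next = 257
base 4: 257 = 4^4 + 1; at 5: 5^5 + 1 = 3126; next = 3125

6, 29, 257, 3125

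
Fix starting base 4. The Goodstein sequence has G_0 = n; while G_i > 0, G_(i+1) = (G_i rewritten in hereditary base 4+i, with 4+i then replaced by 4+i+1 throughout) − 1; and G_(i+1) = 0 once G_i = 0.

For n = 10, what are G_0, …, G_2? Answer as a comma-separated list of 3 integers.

10, 11, 12

i=0: 10 = 2·4 + 2 (b=4); 4→5: 2·5 + 2 = 12; 12−1 = 11
i=1: 11 = 2·5 + 1 (b=5); 5→6: 2·6 + 1 = 13; 13−1 = 12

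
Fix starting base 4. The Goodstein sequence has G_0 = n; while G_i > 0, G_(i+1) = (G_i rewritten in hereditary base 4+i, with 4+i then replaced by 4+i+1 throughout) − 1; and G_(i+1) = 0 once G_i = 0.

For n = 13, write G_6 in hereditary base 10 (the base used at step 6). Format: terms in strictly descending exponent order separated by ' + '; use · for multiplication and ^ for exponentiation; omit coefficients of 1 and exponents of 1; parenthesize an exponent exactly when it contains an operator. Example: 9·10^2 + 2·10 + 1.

base 4: 13 = 3·4 + 1; at 5: 3·5 + 1 = 16; next = 15
base 5: 15 = 3·5; at 6: 3·6 = 18; next = 17
base 6: 17 = 2·6 + 5; at 7: 2·7 + 5 = 19; next = 18
base 7: 18 = 2·7 + 4; at 8: 2·8 + 4 = 20; next = 19
base 8: 19 = 2·8 + 3; at 9: 2·9 + 3 = 21; next = 20
base 9: 20 = 2·9 + 2; at 10: 2·10 + 2 = 22; next = 21
base 10: 21 = 2·10 + 1; at 11: 2·11 + 1 = 23; next = 22

2·10 + 1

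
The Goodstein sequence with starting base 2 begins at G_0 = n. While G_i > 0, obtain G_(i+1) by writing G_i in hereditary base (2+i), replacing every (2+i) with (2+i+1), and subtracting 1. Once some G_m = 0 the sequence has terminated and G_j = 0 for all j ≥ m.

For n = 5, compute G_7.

[0] 5 ≡ 2^2 + 1 (base 2). Lift 3: 28. −1: 27.
[1] 27 ≡ 3^3 (base 3). Lift 4: 256. −1: 255.
[2] 255 ≡ 3·4^3 + 3·4^2 + 3·4 + 3 (base 4). Lift 5: 468. −1: 467.
[3] 467 ≡ 3·5^3 + 3·5^2 + 3·5 + 2 (base 5). Lift 6: 776. −1: 775.
[4] 775 ≡ 3·6^3 + 3·6^2 + 3·6 + 1 (base 6). Lift 7: 1198. −1: 1197.
[5] 1197 ≡ 3·7^3 + 3·7^2 + 3·7 (base 7). Lift 8: 1752. −1: 1751.
[6] 1751 ≡ 3·8^3 + 3·8^2 + 2·8 + 7 (base 8). Lift 9: 2455. −1: 2454.

2454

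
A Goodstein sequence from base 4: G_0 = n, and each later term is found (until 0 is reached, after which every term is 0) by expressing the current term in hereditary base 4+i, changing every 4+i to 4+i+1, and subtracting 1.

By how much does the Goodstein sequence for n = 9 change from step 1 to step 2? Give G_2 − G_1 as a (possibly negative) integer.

1

base 4: 9 = 2·4 + 1; at 5: 2·5 + 1 = 11; next = 10
base 5: 10 = 2·5; at 6: 2·6 = 12; next = 11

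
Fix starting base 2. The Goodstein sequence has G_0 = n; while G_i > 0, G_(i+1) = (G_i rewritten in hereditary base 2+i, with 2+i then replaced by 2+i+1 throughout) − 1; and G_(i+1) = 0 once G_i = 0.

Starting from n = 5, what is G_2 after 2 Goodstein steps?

255

i=0: 5 = 2^2 + 1 (b=2); 2→3: 3^3 + 1 = 28; 28−1 = 27
i=1: 27 = 3^3 (b=3); 3→4: 4^4 = 256; 256−1 = 255
i=2: 255 = 3·4^3 + 3·4^2 + 3·4 + 3 (b=4); 4→5: 3·5^3 + 3·5^2 + 3·5 + 3 = 468; 468−1 = 467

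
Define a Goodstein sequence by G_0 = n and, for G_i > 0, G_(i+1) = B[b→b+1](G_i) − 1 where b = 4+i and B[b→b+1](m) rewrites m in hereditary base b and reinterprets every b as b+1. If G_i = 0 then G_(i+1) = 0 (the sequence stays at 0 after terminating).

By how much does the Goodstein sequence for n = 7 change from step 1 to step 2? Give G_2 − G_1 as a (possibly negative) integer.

(0) 7|_4 = 4 + 3 ↦ 5 + 3|_5 = 8 ⇒ 7
(1) 7|_5 = 5 + 2 ↦ 6 + 2|_6 = 8 ⇒ 7

0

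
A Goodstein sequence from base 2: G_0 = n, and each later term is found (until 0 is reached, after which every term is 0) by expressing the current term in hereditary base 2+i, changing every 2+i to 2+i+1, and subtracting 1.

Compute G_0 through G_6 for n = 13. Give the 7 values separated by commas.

13, 108, 1279, 16092, 280711, 5765998, 134219479

step 0: 13 = 2^(2 + 1) + 2^2 + 1; sub 3 for 2: 3^(3 + 1) + 3^3 + 1; = 109; G_1 = 109−1 = 108
step 1: 108 = 3^(3 + 1) + 3^3; sub 4 for 3: 4^(4 + 1) + 4^4; = 1280; G_2 = 1280−1 = 1279
step 2: 1279 = 4^(4 + 1) + 3·4^3 + 3·4^2 + 3·4 + 3; sub 5 for 4: 5^(5 + 1) + 3·5^3 + 3·5^2 + 3·5 + 3; = 16093; G_3 = 16093−1 = 16092
step 3: 16092 = 5^(5 + 1) + 3·5^3 + 3·5^2 + 3·5 + 2; sub 6 for 5: 6^(6 + 1) + 3·6^3 + 3·6^2 + 3·6 + 2; = 280712; G_4 = 280712−1 = 280711
step 4: 280711 = 6^(6 + 1) + 3·6^3 + 3·6^2 + 3·6 + 1; sub 7 for 6: 7^(7 + 1) + 3·7^3 + 3·7^2 + 3·7 + 1; = 5765999; G_5 = 5765999−1 = 5765998
step 5: 5765998 = 7^(7 + 1) + 3·7^3 + 3·7^2 + 3·7; sub 8 for 7: 8^(8 + 1) + 3·8^3 + 3·8^2 + 3·8; = 134219480; G_6 = 134219480−1 = 134219479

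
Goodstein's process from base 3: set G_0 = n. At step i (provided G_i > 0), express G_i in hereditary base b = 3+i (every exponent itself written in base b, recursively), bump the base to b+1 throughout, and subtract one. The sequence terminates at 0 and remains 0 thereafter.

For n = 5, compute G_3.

(0) 5|_3 = 3 + 2 ↦ 4 + 2|_4 = 6 ⇒ 5
(1) 5|_4 = 4 + 1 ↦ 5 + 1|_5 = 6 ⇒ 5
(2) 5|_5 = 5 ↦ 6|_6 = 6 ⇒ 5

5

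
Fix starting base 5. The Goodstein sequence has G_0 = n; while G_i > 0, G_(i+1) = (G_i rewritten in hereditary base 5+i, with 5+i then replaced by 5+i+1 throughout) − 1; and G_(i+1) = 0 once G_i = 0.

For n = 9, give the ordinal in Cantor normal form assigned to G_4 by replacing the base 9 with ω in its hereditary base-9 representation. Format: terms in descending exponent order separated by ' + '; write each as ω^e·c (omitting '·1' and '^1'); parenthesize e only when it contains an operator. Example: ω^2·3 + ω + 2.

(0) 9|_5 = 5 + 4 ↦ 6 + 4|_6 = 10 ⇒ 9
(1) 9|_6 = 6 + 3 ↦ 7 + 3|_7 = 10 ⇒ 9
(2) 9|_7 = 7 + 2 ↦ 8 + 2|_8 = 10 ⇒ 9
(3) 9|_8 = 8 + 1 ↦ 9 + 1|_9 = 10 ⇒ 9
(4) 9|_9 = 9 ↦ 10|_10 = 10 ⇒ 9

ω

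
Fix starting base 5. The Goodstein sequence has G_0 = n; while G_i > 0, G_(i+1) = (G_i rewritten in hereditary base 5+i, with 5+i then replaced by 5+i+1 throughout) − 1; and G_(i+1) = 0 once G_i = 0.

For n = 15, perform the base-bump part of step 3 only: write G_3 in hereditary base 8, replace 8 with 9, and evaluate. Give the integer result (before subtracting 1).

(0) 15|_5 = 3·5 ↦ 3·6|_6 = 18 ⇒ 17
(1) 17|_6 = 2·6 + 5 ↦ 2·7 + 5|_7 = 19 ⇒ 18
(2) 18|_7 = 2·7 + 4 ↦ 2·8 + 4|_8 = 20 ⇒ 19

21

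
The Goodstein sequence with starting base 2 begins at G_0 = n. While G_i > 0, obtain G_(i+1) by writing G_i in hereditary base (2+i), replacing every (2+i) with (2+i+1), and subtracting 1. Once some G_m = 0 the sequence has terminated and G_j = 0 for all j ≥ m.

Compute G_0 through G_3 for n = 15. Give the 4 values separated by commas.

15, 111, 1283, 18752

(0) 15|_2 = 2^(2 + 1) + 2^2 + 2 + 1 ↦ 3^(3 + 1) + 3^3 + 3 + 1|_3 = 112 ⇒ 111
(1) 111|_3 = 3^(3 + 1) + 3^3 + 3 ↦ 4^(4 + 1) + 4^4 + 4|_4 = 1284 ⇒ 1283
(2) 1283|_4 = 4^(4 + 1) + 4^4 + 3 ↦ 5^(5 + 1) + 5^5 + 3|_5 = 18753 ⇒ 18752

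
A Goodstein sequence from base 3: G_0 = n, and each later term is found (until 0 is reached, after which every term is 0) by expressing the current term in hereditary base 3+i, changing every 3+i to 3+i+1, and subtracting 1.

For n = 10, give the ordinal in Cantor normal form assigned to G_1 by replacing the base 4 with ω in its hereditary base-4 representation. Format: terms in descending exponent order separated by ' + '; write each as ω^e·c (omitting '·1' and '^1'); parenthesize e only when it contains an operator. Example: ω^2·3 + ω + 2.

ω^2

base 3: 10 = 3^2 + 1; at 4: 4^2 + 1 = 17; next = 16
base 4: 16 = 4^2; at 5: 5^2 = 25; next = 24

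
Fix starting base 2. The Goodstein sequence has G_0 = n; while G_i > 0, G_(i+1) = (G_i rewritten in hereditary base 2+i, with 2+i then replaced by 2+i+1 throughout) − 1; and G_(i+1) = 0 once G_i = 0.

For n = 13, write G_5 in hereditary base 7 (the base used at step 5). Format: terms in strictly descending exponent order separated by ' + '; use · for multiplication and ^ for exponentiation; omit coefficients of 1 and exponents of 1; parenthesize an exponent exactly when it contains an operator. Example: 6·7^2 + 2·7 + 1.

7^(7 + 1) + 3·7^3 + 3·7^2 + 3·7

G_0=13  [base 2] 2^(2 + 1) + 2^2 + 1  →[2↦3]→  3^(3 + 1) + 3^3 + 1 = 109  −1 ⇒ G_1=108
G_1=108  [base 3] 3^(3 + 1) + 3^3  →[3↦4]→  4^(4 + 1) + 4^4 = 1280  −1 ⇒ G_2=1279
G_2=1279  [base 4] 4^(4 + 1) + 3·4^3 + 3·4^2 + 3·4 + 3  →[4↦5]→  5^(5 + 1) + 3·5^3 + 3·5^2 + 3·5 + 3 = 16093  −1 ⇒ G_3=16092
G_3=16092  [base 5] 5^(5 + 1) + 3·5^3 + 3·5^2 + 3·5 + 2  →[5↦6]→  6^(6 + 1) + 3·6^3 + 3·6^2 + 3·6 + 2 = 280712  −1 ⇒ G_4=280711
G_4=280711  [base 6] 6^(6 + 1) + 3·6^3 + 3·6^2 + 3·6 + 1  →[6↦7]→  7^(7 + 1) + 3·7^3 + 3·7^2 + 3·7 + 1 = 5765999  −1 ⇒ G_5=5765998
G_5=5765998  [base 7] 7^(7 + 1) + 3·7^3 + 3·7^2 + 3·7  →[7↦8]→  8^(8 + 1) + 3·8^3 + 3·8^2 + 3·8 = 134219480  −1 ⇒ G_6=134219479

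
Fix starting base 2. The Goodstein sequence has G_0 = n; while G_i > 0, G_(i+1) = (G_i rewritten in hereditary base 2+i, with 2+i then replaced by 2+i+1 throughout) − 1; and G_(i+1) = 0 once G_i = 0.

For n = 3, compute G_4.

1

(0) 3|_2 = 2 + 1 ↦ 3 + 1|_3 = 4 ⇒ 3
(1) 3|_3 = 3 ↦ 4|_4 = 4 ⇒ 3
(2) 3|_4 = 3 ↦ 3|_5 = 3 ⇒ 2
(3) 2|_5 = 2 ↦ 2|_6 = 2 ⇒ 1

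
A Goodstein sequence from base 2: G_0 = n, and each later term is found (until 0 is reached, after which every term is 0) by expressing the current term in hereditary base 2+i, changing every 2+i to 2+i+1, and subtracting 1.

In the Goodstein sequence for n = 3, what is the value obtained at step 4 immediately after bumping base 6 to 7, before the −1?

1

[0] 3 ≡ 2 + 1 (base 2). Lift 3: 4. −1: 3.
[1] 3 ≡ 3 (base 3). Lift 4: 4. −1: 3.
[2] 3 ≡ 3 (base 4). Lift 5: 3. −1: 2.
[3] 2 ≡ 2 (base 5). Lift 6: 2. −1: 1.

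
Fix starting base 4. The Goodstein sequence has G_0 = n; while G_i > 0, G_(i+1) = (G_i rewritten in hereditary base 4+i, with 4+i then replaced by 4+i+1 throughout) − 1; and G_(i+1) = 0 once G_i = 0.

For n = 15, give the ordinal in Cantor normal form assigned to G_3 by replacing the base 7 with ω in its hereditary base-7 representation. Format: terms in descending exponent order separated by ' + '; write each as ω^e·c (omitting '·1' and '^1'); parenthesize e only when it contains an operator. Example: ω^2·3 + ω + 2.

G_0 = 15. HB_4(15) = 3·4 + 3. Bump = 18. G_1 = 17.
G_1 = 17. HB_5(17) = 3·5 + 2. Bump = 20. G_2 = 19.
G_2 = 19. HB_6(19) = 3·6 + 1. Bump = 22. G_3 = 21.

ω·3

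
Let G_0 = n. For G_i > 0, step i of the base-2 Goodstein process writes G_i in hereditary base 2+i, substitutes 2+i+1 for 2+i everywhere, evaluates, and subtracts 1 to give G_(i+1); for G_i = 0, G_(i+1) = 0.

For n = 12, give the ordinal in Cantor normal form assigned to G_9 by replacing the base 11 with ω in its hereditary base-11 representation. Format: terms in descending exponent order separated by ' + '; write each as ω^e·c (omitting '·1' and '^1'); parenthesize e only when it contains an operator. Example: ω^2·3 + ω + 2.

ω^(ω + 1) + ω^2·2 + ω

G_0=12  [base 2] 2^(2 + 1) + 2^2  →[2↦3]→  3^(3 + 1) + 3^3 = 108  −1 ⇒ G_1=107
G_1=107  [base 3] 3^(3 + 1) + 2·3^2 + 2·3 + 2  →[3↦4]→  4^(4 + 1) + 2·4^2 + 2·4 + 2 = 1066  −1 ⇒ G_2=1065
G_2=1065  [base 4] 4^(4 + 1) + 2·4^2 + 2·4 + 1  →[4↦5]→  5^(5 + 1) + 2·5^2 + 2·5 + 1 = 15686  −1 ⇒ G_3=15685
G_3=15685  [base 5] 5^(5 + 1) + 2·5^2 + 2·5  →[5↦6]→  6^(6 + 1) + 2·6^2 + 2·6 = 280020  −1 ⇒ G_4=280019
G_4=280019  [base 6] 6^(6 + 1) + 2·6^2 + 6 + 5  →[6↦7]→  7^(7 + 1) + 2·7^2 + 7 + 5 = 5764911  −1 ⇒ G_5=5764910
G_5=5764910  [base 7] 7^(7 + 1) + 2·7^2 + 7 + 4  →[7↦8]→  8^(8 + 1) + 2·8^2 + 8 + 4 = 134217868  −1 ⇒ G_6=134217867
G_6=134217867  [base 8] 8^(8 + 1) + 2·8^2 + 8 + 3  →[8↦9]→  9^(9 + 1) + 2·9^2 + 9 + 3 = 3486784575  −1 ⇒ G_7=3486784574
G_7=3486784574  [base 9] 9^(9 + 1) + 2·9^2 + 9 + 2  →[9↦10]→  10^(10 + 1) + 2·10^2 + 10 + 2 = 100000000212  −1 ⇒ G_8=100000000211
G_8=100000000211  [base 10] 10^(10 + 1) + 2·10^2 + 10 + 1  →[10↦11]→  11^(11 + 1) + 2·11^2 + 11 + 1 = 3138428376975  −1 ⇒ G_9=3138428376974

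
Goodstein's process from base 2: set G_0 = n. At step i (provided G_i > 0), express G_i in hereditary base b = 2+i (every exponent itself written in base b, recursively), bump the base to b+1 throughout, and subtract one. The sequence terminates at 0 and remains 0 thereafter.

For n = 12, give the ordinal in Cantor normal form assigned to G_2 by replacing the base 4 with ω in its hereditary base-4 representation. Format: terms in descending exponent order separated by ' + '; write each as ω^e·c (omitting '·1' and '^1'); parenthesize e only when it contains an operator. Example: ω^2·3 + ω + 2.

[0] 12 ≡ 2^(2 + 1) + 2^2 (base 2). Lift 3: 108. −1: 107.
[1] 107 ≡ 3^(3 + 1) + 2·3^2 + 2·3 + 2 (base 3). Lift 4: 1066. −1: 1065.
[2] 1065 ≡ 4^(4 + 1) + 2·4^2 + 2·4 + 1 (base 4). Lift 5: 15686. −1: 15685.

ω^(ω + 1) + ω^2·2 + ω·2 + 1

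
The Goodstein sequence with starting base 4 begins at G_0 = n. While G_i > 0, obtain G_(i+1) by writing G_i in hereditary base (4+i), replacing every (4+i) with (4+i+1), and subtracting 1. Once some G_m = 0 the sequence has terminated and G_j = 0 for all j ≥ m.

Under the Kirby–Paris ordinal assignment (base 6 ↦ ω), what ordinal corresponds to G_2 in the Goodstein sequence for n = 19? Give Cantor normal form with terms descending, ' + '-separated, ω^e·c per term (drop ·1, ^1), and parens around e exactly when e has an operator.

(0) 19|_4 = 4^2 + 3 ↦ 5^2 + 3|_5 = 28 ⇒ 27
(1) 27|_5 = 5^2 + 2 ↦ 6^2 + 2|_6 = 38 ⇒ 37

ω^2 + 1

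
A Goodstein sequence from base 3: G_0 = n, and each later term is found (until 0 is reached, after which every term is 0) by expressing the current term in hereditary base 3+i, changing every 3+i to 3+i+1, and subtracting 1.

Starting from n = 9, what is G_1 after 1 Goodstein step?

15

base 3: 9 = 3^2; at 4: 4^2 = 16; next = 15
base 4: 15 = 3·4 + 3; at 5: 3·5 + 3 = 18; next = 17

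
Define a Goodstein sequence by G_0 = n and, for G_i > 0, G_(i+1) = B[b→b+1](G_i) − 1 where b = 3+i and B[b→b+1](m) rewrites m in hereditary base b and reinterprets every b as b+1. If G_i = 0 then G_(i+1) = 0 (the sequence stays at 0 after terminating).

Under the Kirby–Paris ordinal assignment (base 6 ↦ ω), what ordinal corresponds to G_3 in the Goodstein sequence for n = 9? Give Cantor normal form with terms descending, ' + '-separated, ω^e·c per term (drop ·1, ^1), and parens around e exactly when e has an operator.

step 0: 9 = 3^2; sub 4 for 3: 4^2; = 16; G_1 = 16−1 = 15
step 1: 15 = 3·4 + 3; sub 5 for 4: 3·5 + 3; = 18; G_2 = 18−1 = 17
step 2: 17 = 3·5 + 2; sub 6 for 5: 3·6 + 2; = 20; G_3 = 20−1 = 19

ω·3 + 1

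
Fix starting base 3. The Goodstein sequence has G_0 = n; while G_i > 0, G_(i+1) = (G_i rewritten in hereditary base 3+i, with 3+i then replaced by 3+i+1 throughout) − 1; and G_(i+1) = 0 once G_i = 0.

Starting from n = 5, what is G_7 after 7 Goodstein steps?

1

base 3: 5 = 3 + 2; at 4: 4 + 2 = 6; next = 5
base 4: 5 = 4 + 1; at 5: 5 + 1 = 6; next = 5
base 5: 5 = 5; at 6: 6 = 6; next = 5
base 6: 5 = 5; at 7: 5 = 5; next = 4
base 7: 4 = 4; at 8: 4 = 4; next = 3
base 8: 3 = 3; at 9: 3 = 3; next = 2
base 9: 2 = 2; at 10: 2 = 2; next = 1
base 10: 1 = 1; at 11: 1 = 1; next = 0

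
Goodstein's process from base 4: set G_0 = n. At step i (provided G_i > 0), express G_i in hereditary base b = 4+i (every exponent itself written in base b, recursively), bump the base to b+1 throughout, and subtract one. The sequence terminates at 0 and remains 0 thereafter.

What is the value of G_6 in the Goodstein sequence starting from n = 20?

99

[0] 20 ≡ 4^2 + 4 (base 4). Lift 5: 30. −1: 29.
[1] 29 ≡ 5^2 + 4 (base 5). Lift 6: 40. −1: 39.
[2] 39 ≡ 6^2 + 3 (base 6). Lift 7: 52. −1: 51.
[3] 51 ≡ 7^2 + 2 (base 7). Lift 8: 66. −1: 65.
[4] 65 ≡ 8^2 + 1 (base 8). Lift 9: 82. −1: 81.
[5] 81 ≡ 9^2 (base 9). Lift 10: 100. −1: 99.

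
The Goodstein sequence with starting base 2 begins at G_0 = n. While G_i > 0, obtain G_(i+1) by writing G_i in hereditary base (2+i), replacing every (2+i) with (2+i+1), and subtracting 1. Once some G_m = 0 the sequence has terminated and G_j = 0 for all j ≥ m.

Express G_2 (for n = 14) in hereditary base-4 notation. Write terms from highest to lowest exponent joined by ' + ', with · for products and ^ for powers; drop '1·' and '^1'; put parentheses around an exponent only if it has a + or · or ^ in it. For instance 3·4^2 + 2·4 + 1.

(0) 14|_2 = 2^(2 + 1) + 2^2 + 2 ↦ 3^(3 + 1) + 3^3 + 3|_3 = 111 ⇒ 110
(1) 110|_3 = 3^(3 + 1) + 3^3 + 2 ↦ 4^(4 + 1) + 4^4 + 2|_4 = 1282 ⇒ 1281

4^(4 + 1) + 4^4 + 1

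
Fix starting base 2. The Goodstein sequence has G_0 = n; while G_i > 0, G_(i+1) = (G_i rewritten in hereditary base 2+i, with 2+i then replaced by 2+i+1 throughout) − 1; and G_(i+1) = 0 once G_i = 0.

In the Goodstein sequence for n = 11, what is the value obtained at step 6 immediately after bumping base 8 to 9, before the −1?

2749609303

base 2: 11 = 2^(2 + 1) + 2 + 1; at 3: 3^(3 + 1) + 3 + 1 = 85; next = 84
base 3: 84 = 3^(3 + 1) + 3; at 4: 4^(4 + 1) + 4 = 1028; next = 1027
base 4: 1027 = 4^(4 + 1) + 3; at 5: 5^(5 + 1) + 3 = 15628; next = 15627
base 5: 15627 = 5^(5 + 1) + 2; at 6: 6^(6 + 1) + 2 = 279938; next = 279937
base 6: 279937 = 6^(6 + 1) + 1; at 7: 7^(7 + 1) + 1 = 5764802; next = 5764801
base 7: 5764801 = 7^(7 + 1); at 8: 8^(8 + 1) = 134217728; next = 134217727
base 8: 134217727 = 7·8^8 + 7·8^7 + 7·8^6 + 7·8^5 + 7·8^4 + 7·8^3 + 7·8^2 + 7·8 + 7; at 9: 7·9^9 + 7·9^7 + 7·9^6 + 7·9^5 + 7·9^4 + 7·9^3 + 7·9^2 + 7·9 + 7 = 2749609303; next = 2749609302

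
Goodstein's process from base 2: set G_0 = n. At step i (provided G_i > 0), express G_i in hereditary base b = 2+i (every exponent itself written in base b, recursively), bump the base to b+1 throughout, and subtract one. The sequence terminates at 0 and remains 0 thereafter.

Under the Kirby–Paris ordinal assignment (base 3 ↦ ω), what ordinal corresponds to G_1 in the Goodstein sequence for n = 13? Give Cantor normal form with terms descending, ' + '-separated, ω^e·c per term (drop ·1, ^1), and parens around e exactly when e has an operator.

ω^(ω + 1) + ω^ω

base 2: 13 = 2^(2 + 1) + 2^2 + 1; at 3: 3^(3 + 1) + 3^3 + 1 = 109; next = 108
base 3: 108 = 3^(3 + 1) + 3^3; at 4: 4^(4 + 1) + 4^4 = 1280; next = 1279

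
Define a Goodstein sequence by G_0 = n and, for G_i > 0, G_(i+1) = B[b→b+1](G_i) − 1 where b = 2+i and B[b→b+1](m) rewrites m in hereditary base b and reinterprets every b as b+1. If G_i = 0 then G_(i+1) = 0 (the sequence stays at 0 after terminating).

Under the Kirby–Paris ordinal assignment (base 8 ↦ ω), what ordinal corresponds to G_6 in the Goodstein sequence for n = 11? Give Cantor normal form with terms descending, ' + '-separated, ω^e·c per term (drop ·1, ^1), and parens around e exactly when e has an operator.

G_0=11  [base 2] 2^(2 + 1) + 2 + 1  →[2↦3]→  3^(3 + 1) + 3 + 1 = 85  −1 ⇒ G_1=84
G_1=84  [base 3] 3^(3 + 1) + 3  →[3↦4]→  4^(4 + 1) + 4 = 1028  −1 ⇒ G_2=1027
G_2=1027  [base 4] 4^(4 + 1) + 3  →[4↦5]→  5^(5 + 1) + 3 = 15628  −1 ⇒ G_3=15627
G_3=15627  [base 5] 5^(5 + 1) + 2  →[5↦6]→  6^(6 + 1) + 2 = 279938  −1 ⇒ G_4=279937
G_4=279937  [base 6] 6^(6 + 1) + 1  →[6↦7]→  7^(7 + 1) + 1 = 5764802  −1 ⇒ G_5=5764801
G_5=5764801  [base 7] 7^(7 + 1)  →[7↦8]→  8^(8 + 1) = 134217728  −1 ⇒ G_6=134217727
G_6=134217727  [base 8] 7·8^8 + 7·8^7 + 7·8^6 + 7·8^5 + 7·8^4 + 7·8^3 + 7·8^2 + 7·8 + 7  →[8↦9]→  7·9^9 + 7·9^7 + 7·9^6 + 7·9^5 + 7·9^4 + 7·9^3 + 7·9^2 + 7·9 + 7 = 2749609303  −1 ⇒ G_7=2749609302

ω^ω·7 + ω^7·7 + ω^6·7 + ω^5·7 + ω^4·7 + ω^3·7 + ω^2·7 + ω·7 + 7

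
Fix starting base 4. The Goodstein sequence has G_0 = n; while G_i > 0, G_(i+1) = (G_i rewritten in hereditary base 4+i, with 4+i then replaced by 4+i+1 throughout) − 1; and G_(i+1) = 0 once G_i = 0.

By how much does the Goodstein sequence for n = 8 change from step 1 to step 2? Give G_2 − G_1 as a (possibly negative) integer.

0

i=0: 8 = 2·4 (b=4); 4→5: 2·5 = 10; 10−1 = 9
i=1: 9 = 5 + 4 (b=5); 5→6: 6 + 4 = 10; 10−1 = 9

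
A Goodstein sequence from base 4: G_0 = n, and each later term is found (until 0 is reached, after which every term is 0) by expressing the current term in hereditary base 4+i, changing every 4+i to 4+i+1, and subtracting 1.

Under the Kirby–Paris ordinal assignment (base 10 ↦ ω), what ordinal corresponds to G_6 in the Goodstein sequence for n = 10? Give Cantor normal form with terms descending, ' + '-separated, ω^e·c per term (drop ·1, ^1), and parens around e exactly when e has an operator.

ω + 3

G_0 = 10. HB_4(10) = 2·4 + 2. Bump = 12. G_1 = 11.
G_1 = 11. HB_5(11) = 2·5 + 1. Bump = 13. G_2 = 12.
G_2 = 12. HB_6(12) = 2·6. Bump = 14. G_3 = 13.
G_3 = 13. HB_7(13) = 7 + 6. Bump = 14. G_4 = 13.
G_4 = 13. HB_8(13) = 8 + 5. Bump = 14. G_5 = 13.
G_5 = 13. HB_9(13) = 9 + 4. Bump = 14. G_6 = 13.
G_6 = 13. HB_10(13) = 10 + 3. Bump = 14. G_7 = 13.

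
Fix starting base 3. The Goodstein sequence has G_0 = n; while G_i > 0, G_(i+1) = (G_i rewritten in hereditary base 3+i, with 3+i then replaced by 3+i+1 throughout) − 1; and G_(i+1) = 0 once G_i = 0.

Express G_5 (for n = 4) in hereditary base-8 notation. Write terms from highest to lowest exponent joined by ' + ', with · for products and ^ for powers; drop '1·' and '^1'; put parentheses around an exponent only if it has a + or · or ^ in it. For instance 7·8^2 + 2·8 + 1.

1

(0) 4|_3 = 3 + 1 ↦ 4 + 1|_4 = 5 ⇒ 4
(1) 4|_4 = 4 ↦ 5|_5 = 5 ⇒ 4
(2) 4|_5 = 4 ↦ 4|_6 = 4 ⇒ 3
(3) 3|_6 = 3 ↦ 3|_7 = 3 ⇒ 2
(4) 2|_7 = 2 ↦ 2|_8 = 2 ⇒ 1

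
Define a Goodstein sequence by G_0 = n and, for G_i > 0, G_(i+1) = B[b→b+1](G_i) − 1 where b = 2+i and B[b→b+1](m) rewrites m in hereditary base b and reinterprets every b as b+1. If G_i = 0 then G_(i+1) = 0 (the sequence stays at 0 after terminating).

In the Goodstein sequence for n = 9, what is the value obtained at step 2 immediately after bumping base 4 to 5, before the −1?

9843

[0] 9 ≡ 2^(2 + 1) + 1 (base 2). Lift 3: 82. −1: 81.
[1] 81 ≡ 3^(3 + 1) (base 3). Lift 4: 1024. −1: 1023.
[2] 1023 ≡ 3·4^4 + 3·4^3 + 3·4^2 + 3·4 + 3 (base 4). Lift 5: 9843. −1: 9842.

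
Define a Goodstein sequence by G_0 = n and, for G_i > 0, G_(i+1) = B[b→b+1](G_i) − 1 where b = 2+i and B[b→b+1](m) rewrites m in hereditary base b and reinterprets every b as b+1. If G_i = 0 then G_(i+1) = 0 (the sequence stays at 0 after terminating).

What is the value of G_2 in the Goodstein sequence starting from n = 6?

G_0=6  [base 2] 2^2 + 2  →[2↦3]→  3^3 + 3 = 30  −1 ⇒ G_1=29
G_1=29  [base 3] 3^3 + 2  →[3↦4]→  4^4 + 2 = 258  −1 ⇒ G_2=257
G_2=257  [base 4] 4^4 + 1  →[4↦5]→  5^5 + 1 = 3126  −1 ⇒ G_3=3125

257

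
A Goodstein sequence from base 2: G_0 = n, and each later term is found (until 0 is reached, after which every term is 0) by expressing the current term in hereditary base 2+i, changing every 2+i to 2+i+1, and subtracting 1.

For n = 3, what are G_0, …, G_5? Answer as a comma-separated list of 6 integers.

(0) 3|_2 = 2 + 1 ↦ 3 + 1|_3 = 4 ⇒ 3
(1) 3|_3 = 3 ↦ 4|_4 = 4 ⇒ 3
(2) 3|_4 = 3 ↦ 3|_5 = 3 ⇒ 2
(3) 2|_5 = 2 ↦ 2|_6 = 2 ⇒ 1
(4) 1|_6 = 1 ↦ 1|_7 = 1 ⇒ 0

3, 3, 3, 2, 1, 0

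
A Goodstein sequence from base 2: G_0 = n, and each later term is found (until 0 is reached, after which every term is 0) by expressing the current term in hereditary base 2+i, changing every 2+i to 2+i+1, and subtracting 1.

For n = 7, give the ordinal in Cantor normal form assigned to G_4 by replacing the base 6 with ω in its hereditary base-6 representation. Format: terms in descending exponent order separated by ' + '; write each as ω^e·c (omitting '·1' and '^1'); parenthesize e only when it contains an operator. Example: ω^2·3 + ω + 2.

i=0: 7 = 2^2 + 2 + 1 (b=2); 2→3: 3^3 + 3 + 1 = 31; 31−1 = 30
i=1: 30 = 3^3 + 3 (b=3); 3→4: 4^4 + 4 = 260; 260−1 = 259
i=2: 259 = 4^4 + 3 (b=4); 4→5: 5^5 + 3 = 3128; 3128−1 = 3127
i=3: 3127 = 5^5 + 2 (b=5); 5→6: 6^6 + 2 = 46658; 46658−1 = 46657
i=4: 46657 = 6^6 + 1 (b=6); 6→7: 7^7 + 1 = 823544; 823544−1 = 823543

ω^ω + 1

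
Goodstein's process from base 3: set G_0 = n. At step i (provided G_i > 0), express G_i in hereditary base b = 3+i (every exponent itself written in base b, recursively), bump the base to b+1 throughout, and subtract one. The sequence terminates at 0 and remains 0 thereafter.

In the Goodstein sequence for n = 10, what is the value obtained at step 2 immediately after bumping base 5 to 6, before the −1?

G_0 = 10. HB_3(10) = 3^2 + 1. Bump = 17. G_1 = 16.
G_1 = 16. HB_4(16) = 4^2. Bump = 25. G_2 = 24.

28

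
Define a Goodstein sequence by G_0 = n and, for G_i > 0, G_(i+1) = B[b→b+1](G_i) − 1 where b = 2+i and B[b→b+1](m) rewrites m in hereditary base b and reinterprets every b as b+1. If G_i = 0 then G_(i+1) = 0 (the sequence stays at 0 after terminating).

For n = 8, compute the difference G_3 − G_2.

5757

i=0: 8 = 2^(2 + 1) (b=2); 2→3: 3^(3 + 1) = 81; 81−1 = 80
i=1: 80 = 2·3^3 + 2·3^2 + 2·3 + 2 (b=3); 3→4: 2·4^4 + 2·4^2 + 2·4 + 2 = 554; 554−1 = 553
i=2: 553 = 2·4^4 + 2·4^2 + 2·4 + 1 (b=4); 4→5: 2·5^5 + 2·5^2 + 2·5 + 1 = 6311; 6311−1 = 6310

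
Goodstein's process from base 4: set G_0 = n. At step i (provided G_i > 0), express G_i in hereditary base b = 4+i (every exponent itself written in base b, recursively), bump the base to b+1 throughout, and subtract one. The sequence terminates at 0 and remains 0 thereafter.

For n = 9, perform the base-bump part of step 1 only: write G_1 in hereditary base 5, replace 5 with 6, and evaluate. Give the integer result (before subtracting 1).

12

9 —HB4→ 2·4 + 1 —bump→ 2·5 + 1 = 11 —(−1)→ 10
10 —HB5→ 2·5 —bump→ 2·6 = 12 —(−1)→ 11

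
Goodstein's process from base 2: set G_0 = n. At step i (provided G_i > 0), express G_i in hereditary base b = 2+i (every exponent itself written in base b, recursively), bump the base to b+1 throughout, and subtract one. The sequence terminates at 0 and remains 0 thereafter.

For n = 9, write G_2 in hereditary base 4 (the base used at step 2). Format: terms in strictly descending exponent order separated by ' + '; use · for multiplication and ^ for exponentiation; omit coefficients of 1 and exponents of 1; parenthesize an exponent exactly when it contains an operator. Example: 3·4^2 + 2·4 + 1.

i=0: 9 = 2^(2 + 1) + 1 (b=2); 2→3: 3^(3 + 1) + 1 = 82; 82−1 = 81
i=1: 81 = 3^(3 + 1) (b=3); 3→4: 4^(4 + 1) = 1024; 1024−1 = 1023
i=2: 1023 = 3·4^4 + 3·4^3 + 3·4^2 + 3·4 + 3 (b=4); 4→5: 3·5^5 + 3·5^3 + 3·5^2 + 3·5 + 3 = 9843; 9843−1 = 9842

3·4^4 + 3·4^3 + 3·4^2 + 3·4 + 3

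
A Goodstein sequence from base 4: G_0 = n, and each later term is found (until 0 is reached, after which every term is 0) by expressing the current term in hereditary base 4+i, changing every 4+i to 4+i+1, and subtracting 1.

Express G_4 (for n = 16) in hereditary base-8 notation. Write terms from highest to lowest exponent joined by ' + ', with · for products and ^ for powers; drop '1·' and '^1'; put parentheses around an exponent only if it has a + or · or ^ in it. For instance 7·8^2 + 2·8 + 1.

4·8 + 1

G_0 = 16. HB_4(16) = 4^2. Bump = 25. G_1 = 24.
G_1 = 24. HB_5(24) = 4·5 + 4. Bump = 28. G_2 = 27.
G_2 = 27. HB_6(27) = 4·6 + 3. Bump = 31. G_3 = 30.
G_3 = 30. HB_7(30) = 4·7 + 2. Bump = 34. G_4 = 33.
G_4 = 33. HB_8(33) = 4·8 + 1. Bump = 37. G_5 = 36.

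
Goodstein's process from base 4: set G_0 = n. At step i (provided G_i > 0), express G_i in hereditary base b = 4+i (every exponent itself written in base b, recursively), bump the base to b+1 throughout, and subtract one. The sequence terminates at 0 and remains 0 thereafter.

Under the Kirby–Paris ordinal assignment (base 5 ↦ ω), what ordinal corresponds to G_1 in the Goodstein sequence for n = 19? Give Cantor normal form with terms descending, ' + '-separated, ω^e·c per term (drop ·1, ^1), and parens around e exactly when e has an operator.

19 —HB4→ 4^2 + 3 —bump→ 5^2 + 3 = 28 —(−1)→ 27
27 —HB5→ 5^2 + 2 —bump→ 6^2 + 2 = 38 —(−1)→ 37

ω^2 + 2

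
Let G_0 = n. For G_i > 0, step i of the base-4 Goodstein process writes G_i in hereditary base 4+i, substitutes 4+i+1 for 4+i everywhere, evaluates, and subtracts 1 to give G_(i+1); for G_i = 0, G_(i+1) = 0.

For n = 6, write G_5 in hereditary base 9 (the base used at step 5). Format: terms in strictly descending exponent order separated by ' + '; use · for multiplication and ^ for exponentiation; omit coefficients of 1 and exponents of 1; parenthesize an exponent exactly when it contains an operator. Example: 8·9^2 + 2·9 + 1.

6 —HB4→ 4 + 2 —bump→ 5 + 2 = 7 —(−1)→ 6
6 —HB5→ 5 + 1 —bump→ 6 + 1 = 7 —(−1)→ 6
6 —HB6→ 6 —bump→ 7 = 7 —(−1)→ 6
6 —HB7→ 6 —bump→ 6 = 6 —(−1)→ 5
5 —HB8→ 5 —bump→ 5 = 5 —(−1)→ 4
4 —HB9→ 4 —bump→ 4 = 4 —(−1)→ 3

4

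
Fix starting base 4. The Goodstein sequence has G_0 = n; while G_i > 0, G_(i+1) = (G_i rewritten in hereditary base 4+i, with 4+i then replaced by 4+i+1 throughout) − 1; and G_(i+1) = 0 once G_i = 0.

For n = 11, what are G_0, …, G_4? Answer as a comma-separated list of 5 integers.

11, 12, 13, 14, 15

11 —HB4→ 2·4 + 3 —bump→ 2·5 + 3 = 13 —(−1)→ 12
12 —HB5→ 2·5 + 2 —bump→ 2·6 + 2 = 14 —(−1)→ 13
13 —HB6→ 2·6 + 1 —bump→ 2·7 + 1 = 15 —(−1)→ 14
14 —HB7→ 2·7 —bump→ 2·8 = 16 —(−1)→ 15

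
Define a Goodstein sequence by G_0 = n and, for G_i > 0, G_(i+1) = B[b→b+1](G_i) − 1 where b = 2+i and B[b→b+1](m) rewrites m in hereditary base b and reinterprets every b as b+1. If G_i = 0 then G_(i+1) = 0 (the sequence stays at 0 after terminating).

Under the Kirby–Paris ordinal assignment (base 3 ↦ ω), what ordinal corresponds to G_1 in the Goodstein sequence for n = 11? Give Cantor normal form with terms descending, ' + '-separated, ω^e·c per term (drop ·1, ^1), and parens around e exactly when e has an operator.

ω^(ω + 1) + ω

[0] 11 ≡ 2^(2 + 1) + 2 + 1 (base 2). Lift 3: 85. −1: 84.
[1] 84 ≡ 3^(3 + 1) + 3 (base 3). Lift 4: 1028. −1: 1027.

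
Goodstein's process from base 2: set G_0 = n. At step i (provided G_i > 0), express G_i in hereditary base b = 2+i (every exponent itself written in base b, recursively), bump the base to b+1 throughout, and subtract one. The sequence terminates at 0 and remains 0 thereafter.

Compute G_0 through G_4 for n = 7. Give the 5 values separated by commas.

G_0=7  [base 2] 2^2 + 2 + 1  →[2↦3]→  3^3 + 3 + 1 = 31  −1 ⇒ G_1=30
G_1=30  [base 3] 3^3 + 3  →[3↦4]→  4^4 + 4 = 260  −1 ⇒ G_2=259
G_2=259  [base 4] 4^4 + 3  →[4↦5]→  5^5 + 3 = 3128  −1 ⇒ G_3=3127
G_3=3127  [base 5] 5^5 + 2  →[5↦6]→  6^6 + 2 = 46658  −1 ⇒ G_4=46657

7, 30, 259, 3127, 46657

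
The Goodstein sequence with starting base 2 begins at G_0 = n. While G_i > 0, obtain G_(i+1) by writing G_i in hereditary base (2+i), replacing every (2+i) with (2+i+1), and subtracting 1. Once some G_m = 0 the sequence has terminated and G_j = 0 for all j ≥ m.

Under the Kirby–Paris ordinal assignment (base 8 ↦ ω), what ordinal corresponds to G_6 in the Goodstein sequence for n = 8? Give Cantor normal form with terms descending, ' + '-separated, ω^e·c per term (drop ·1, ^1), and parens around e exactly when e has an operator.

ω^ω·2 + ω^2·2 + ω + 3

G_0 = 8. HB_2(8) = 2^(2 + 1). Bump = 81. G_1 = 80.
G_1 = 80. HB_3(80) = 2·3^3 + 2·3^2 + 2·3 + 2. Bump = 554. G_2 = 553.
G_2 = 553. HB_4(553) = 2·4^4 + 2·4^2 + 2·4 + 1. Bump = 6311. G_3 = 6310.
G_3 = 6310. HB_5(6310) = 2·5^5 + 2·5^2 + 2·5. Bump = 93396. G_4 = 93395.
G_4 = 93395. HB_6(93395) = 2·6^6 + 2·6^2 + 6 + 5. Bump = 1647196. G_5 = 1647195.
G_5 = 1647195. HB_7(1647195) = 2·7^7 + 2·7^2 + 7 + 4. Bump = 33554572. G_6 = 33554571.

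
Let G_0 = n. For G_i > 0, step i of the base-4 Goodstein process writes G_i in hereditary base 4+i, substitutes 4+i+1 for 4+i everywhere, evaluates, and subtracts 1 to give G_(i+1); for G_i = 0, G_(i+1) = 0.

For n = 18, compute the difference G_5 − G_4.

5

G_0 = 18. HB_4(18) = 4^2 + 2. Bump = 27. G_1 = 26.
G_1 = 26. HB_5(26) = 5^2 + 1. Bump = 37. G_2 = 36.
G_2 = 36. HB_6(36) = 6^2. Bump = 49. G_3 = 48.
G_3 = 48. HB_7(48) = 6·7 + 6. Bump = 54. G_4 = 53.
G_4 = 53. HB_8(53) = 6·8 + 5. Bump = 59. G_5 = 58.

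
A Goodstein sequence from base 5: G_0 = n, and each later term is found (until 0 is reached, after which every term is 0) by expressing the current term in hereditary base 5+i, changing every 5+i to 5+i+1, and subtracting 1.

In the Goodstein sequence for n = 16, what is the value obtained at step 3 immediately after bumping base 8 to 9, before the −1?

23

step 0: 16 = 3·5 + 1; sub 6 for 5: 3·6 + 1; = 19; G_1 = 19−1 = 18
step 1: 18 = 3·6; sub 7 for 6: 3·7; = 21; G_2 = 21−1 = 20
step 2: 20 = 2·7 + 6; sub 8 for 7: 2·8 + 6; = 22; G_3 = 22−1 = 21
step 3: 21 = 2·8 + 5; sub 9 for 8: 2·9 + 5; = 23; G_4 = 23−1 = 22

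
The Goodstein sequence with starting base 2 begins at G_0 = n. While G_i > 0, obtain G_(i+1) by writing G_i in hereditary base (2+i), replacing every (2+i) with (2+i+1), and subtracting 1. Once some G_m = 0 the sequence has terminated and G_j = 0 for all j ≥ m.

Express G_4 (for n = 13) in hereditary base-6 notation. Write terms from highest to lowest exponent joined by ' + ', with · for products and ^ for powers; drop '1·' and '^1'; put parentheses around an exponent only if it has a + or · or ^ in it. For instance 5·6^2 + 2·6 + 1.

base 2: 13 = 2^(2 + 1) + 2^2 + 1; at 3: 3^(3 + 1) + 3^3 + 1 = 109; next = 108
base 3: 108 = 3^(3 + 1) + 3^3; at 4: 4^(4 + 1) + 4^4 = 1280; next = 1279
base 4: 1279 = 4^(4 + 1) + 3·4^3 + 3·4^2 + 3·4 + 3; at 5: 5^(5 + 1) + 3·5^3 + 3·5^2 + 3·5 + 3 = 16093; next = 16092
base 5: 16092 = 5^(5 + 1) + 3·5^3 + 3·5^2 + 3·5 + 2; at 6: 6^(6 + 1) + 3·6^3 + 3·6^2 + 3·6 + 2 = 280712; next = 280711
base 6: 280711 = 6^(6 + 1) + 3·6^3 + 3·6^2 + 3·6 + 1; at 7: 7^(7 + 1) + 3·7^3 + 3·7^2 + 3·7 + 1 = 5765999; next = 5765998

6^(6 + 1) + 3·6^3 + 3·6^2 + 3·6 + 1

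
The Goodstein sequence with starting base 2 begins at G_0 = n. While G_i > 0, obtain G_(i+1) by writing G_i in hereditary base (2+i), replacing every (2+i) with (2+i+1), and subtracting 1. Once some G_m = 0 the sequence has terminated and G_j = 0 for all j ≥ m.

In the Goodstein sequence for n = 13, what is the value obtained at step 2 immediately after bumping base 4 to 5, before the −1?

(0) 13|_2 = 2^(2 + 1) + 2^2 + 1 ↦ 3^(3 + 1) + 3^3 + 1|_3 = 109 ⇒ 108
(1) 108|_3 = 3^(3 + 1) + 3^3 ↦ 4^(4 + 1) + 4^4|_4 = 1280 ⇒ 1279
(2) 1279|_4 = 4^(4 + 1) + 3·4^3 + 3·4^2 + 3·4 + 3 ↦ 5^(5 + 1) + 3·5^3 + 3·5^2 + 3·5 + 3|_5 = 16093 ⇒ 16092

16093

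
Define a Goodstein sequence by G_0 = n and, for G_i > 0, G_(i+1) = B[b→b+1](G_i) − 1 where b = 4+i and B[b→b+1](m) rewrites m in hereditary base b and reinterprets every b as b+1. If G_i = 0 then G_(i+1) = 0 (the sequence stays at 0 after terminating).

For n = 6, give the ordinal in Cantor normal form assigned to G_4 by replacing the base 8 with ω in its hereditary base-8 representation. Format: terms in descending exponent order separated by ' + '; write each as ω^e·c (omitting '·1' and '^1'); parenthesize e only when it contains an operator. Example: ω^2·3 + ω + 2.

5

[0] 6 ≡ 4 + 2 (base 4). Lift 5: 7. −1: 6.
[1] 6 ≡ 5 + 1 (base 5). Lift 6: 7. −1: 6.
[2] 6 ≡ 6 (base 6). Lift 7: 7. −1: 6.
[3] 6 ≡ 6 (base 7). Lift 8: 6. −1: 5.
[4] 5 ≡ 5 (base 8). Lift 9: 5. −1: 4.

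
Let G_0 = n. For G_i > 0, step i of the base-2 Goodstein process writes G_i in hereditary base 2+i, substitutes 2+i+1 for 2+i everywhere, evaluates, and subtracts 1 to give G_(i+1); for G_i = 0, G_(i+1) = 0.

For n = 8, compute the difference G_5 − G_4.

i=0: 8 = 2^(2 + 1) (b=2); 2→3: 3^(3 + 1) = 81; 81−1 = 80
i=1: 80 = 2·3^3 + 2·3^2 + 2·3 + 2 (b=3); 3→4: 2·4^4 + 2·4^2 + 2·4 + 2 = 554; 554−1 = 553
i=2: 553 = 2·4^4 + 2·4^2 + 2·4 + 1 (b=4); 4→5: 2·5^5 + 2·5^2 + 2·5 + 1 = 6311; 6311−1 = 6310
i=3: 6310 = 2·5^5 + 2·5^2 + 2·5 (b=5); 5→6: 2·6^6 + 2·6^2 + 2·6 = 93396; 93396−1 = 93395
i=4: 93395 = 2·6^6 + 2·6^2 + 6 + 5 (b=6); 6→7: 2·7^7 + 2·7^2 + 7 + 5 = 1647196; 1647196−1 = 1647195

1553800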